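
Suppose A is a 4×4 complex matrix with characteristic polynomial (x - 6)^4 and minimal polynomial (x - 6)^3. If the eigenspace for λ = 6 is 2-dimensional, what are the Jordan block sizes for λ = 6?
Block sizes for λ = 6: [3, 1]

Step 1 — from the characteristic polynomial, algebraic multiplicity of λ = 6 is 4. From dim ker(A − (6)·I) = 2, there are exactly 2 Jordan blocks for λ = 6.
Step 2 — from the minimal polynomial, the factor (x − 6)^3 tells us the largest block for λ = 6 has size 3.
Step 3 — with total size 4, 2 blocks, and largest block 3, the block sizes (in nonincreasing order) are [3, 1].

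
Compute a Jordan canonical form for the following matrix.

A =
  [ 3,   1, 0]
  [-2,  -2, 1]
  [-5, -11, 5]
J_3(2)

The characteristic polynomial is
  det(x·I − A) = x^3 - 6*x^2 + 12*x - 8 = (x - 2)^3

Eigenvalues and multiplicities (the geometric multiplicity of λ is n − rank(A − λI), which equals the number of Jordan blocks for λ):
  λ = 2: algebraic multiplicity = 3, geometric multiplicity = 1

Determining the block sizes for each eigenvalue:
  λ = 2: one block (gm = 1), so the single block has size am = 3 → block sizes [3]

Assembling the blocks gives a Jordan form
J =
  [2, 1, 0]
  [0, 2, 1]
  [0, 0, 2]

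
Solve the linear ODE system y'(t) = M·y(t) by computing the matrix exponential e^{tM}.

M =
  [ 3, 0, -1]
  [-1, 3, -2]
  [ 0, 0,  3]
e^{tM} =
  [exp(3*t), 0, -t*exp(3*t)]
  [-t*exp(3*t), exp(3*t), t^2*exp(3*t)/2 - 2*t*exp(3*t)]
  [0, 0, exp(3*t)]

Strategy: write M = P · J · P⁻¹ where J is a Jordan canonical form, so e^{tM} = P · e^{tJ} · P⁻¹, and e^{tJ} can be computed block-by-block.

M has Jordan form
J =
  [3, 1, 0]
  [0, 3, 1]
  [0, 0, 3]
(up to reordering of blocks).

Per-block formulas:
  For a 3×3 Jordan block J_3(3): exp(t · J_3(3)) = e^(3t)·(I + t·N + (t^2/2)·N^2), where N is the 3×3 nilpotent shift.

After assembling e^{tJ} and conjugating by P, we get:

e^{tM} =
  [exp(3*t), 0, -t*exp(3*t)]
  [-t*exp(3*t), exp(3*t), t^2*exp(3*t)/2 - 2*t*exp(3*t)]
  [0, 0, exp(3*t)]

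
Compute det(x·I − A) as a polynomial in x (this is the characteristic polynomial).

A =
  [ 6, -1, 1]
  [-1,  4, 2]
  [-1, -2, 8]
x^3 - 18*x^2 + 108*x - 216

Expanding det(x·I − A) (e.g. by cofactor expansion or by noting that A is similar to its Jordan form J, which has the same characteristic polynomial as A) gives
  χ_A(x) = x^3 - 18*x^2 + 108*x - 216
which factors as (x - 6)^3. The eigenvalues (with algebraic multiplicities) are λ = 6 with multiplicity 3.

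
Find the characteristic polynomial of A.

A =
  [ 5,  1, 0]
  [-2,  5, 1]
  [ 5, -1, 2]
x^3 - 12*x^2 + 48*x - 64

Expanding det(x·I − A) (e.g. by cofactor expansion or by noting that A is similar to its Jordan form J, which has the same characteristic polynomial as A) gives
  χ_A(x) = x^3 - 12*x^2 + 48*x - 64
which factors as (x - 4)^3. The eigenvalues (with algebraic multiplicities) are λ = 4 with multiplicity 3.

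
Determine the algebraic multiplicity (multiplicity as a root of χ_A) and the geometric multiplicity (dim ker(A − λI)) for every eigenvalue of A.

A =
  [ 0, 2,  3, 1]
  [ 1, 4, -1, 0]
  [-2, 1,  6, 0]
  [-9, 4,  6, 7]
λ = 4: alg = 3, geom = 1; λ = 5: alg = 1, geom = 1

Step 1 — factor the characteristic polynomial to read off the algebraic multiplicities:
  χ_A(x) = (x - 5)*(x - 4)^3

Step 2 — compute geometric multiplicities via the rank-nullity identity g(λ) = n − rank(A − λI):
  rank(A − (4)·I) = 3, so dim ker(A − (4)·I) = n − 3 = 1
  rank(A − (5)·I) = 3, so dim ker(A − (5)·I) = n − 3 = 1

Summary:
  λ = 4: algebraic multiplicity = 3, geometric multiplicity = 1
  λ = 5: algebraic multiplicity = 1, geometric multiplicity = 1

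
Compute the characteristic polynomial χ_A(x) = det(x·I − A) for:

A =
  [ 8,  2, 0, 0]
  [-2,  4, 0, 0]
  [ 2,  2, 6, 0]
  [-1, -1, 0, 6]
x^4 - 24*x^3 + 216*x^2 - 864*x + 1296

Expanding det(x·I − A) (e.g. by cofactor expansion or by noting that A is similar to its Jordan form J, which has the same characteristic polynomial as A) gives
  χ_A(x) = x^4 - 24*x^3 + 216*x^2 - 864*x + 1296
which factors as (x - 6)^4. The eigenvalues (with algebraic multiplicities) are λ = 6 with multiplicity 4.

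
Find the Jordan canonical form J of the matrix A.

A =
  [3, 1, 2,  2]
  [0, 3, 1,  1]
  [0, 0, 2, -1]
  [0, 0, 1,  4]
J_3(3) ⊕ J_1(3)

The characteristic polynomial is
  det(x·I − A) = x^4 - 12*x^3 + 54*x^2 - 108*x + 81 = (x - 3)^4

Eigenvalues and multiplicities (the geometric multiplicity of λ is n − rank(A − λI), which equals the number of Jordan blocks for λ):
  λ = 3: algebraic multiplicity = 4, geometric multiplicity = 2

Determining the block sizes for each eigenvalue:
  λ = 3: with am = 4 and gm = 2, the partition is not yet determined (e.g. several partitions of 4 into 2 parts exist). Let N = A − (3)·I. Computing rank(N^1) = 2, rank(N^2) = 1, rank(N^3) = 0; the number of blocks of size ≥ j is rank(N^{j−1}) − rank(N^j), giving [2, 1, 1]. So we have 1 block(s) of size 3, 1 block(s) of size 1 → block sizes [3, 1]

Assembling the blocks gives a Jordan form
J =
  [3, 1, 0, 0]
  [0, 3, 1, 0]
  [0, 0, 3, 0]
  [0, 0, 0, 3]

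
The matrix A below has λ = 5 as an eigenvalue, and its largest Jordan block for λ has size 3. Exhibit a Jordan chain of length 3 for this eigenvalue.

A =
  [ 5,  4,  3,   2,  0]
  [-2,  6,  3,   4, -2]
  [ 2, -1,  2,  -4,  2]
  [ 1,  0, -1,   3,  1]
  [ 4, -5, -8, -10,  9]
A Jordan chain for λ = 5 of length 3:
v_1 = (1, 0, 0, 0, -1)ᵀ
v_2 = (4, 1, -1, 0, -5)ᵀ
v_3 = (0, 1, 0, 0, 0)ᵀ

Let N = A − (5)·I. We want v_3 with N^3 v_3 = 0 but N^2 v_3 ≠ 0; then v_{j-1} := N · v_j for j = 3, …, 2.

Pick v_3 = (0, 1, 0, 0, 0)ᵀ.
Then v_2 = N · v_3 = (4, 1, -1, 0, -5)ᵀ.
Then v_1 = N · v_2 = (1, 0, 0, 0, -1)ᵀ.

Sanity check: (A − (5)·I) v_1 = (0, 0, 0, 0, 0)ᵀ = 0. ✓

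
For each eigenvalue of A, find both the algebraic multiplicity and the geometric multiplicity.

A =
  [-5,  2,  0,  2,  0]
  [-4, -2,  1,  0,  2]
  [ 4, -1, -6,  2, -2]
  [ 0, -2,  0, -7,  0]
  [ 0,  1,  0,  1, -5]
λ = -5: alg = 5, geom = 3

Step 1 — factor the characteristic polynomial to read off the algebraic multiplicities:
  χ_A(x) = (x + 5)^5

Step 2 — compute geometric multiplicities via the rank-nullity identity g(λ) = n − rank(A − λI):
  rank(A − (-5)·I) = 2, so dim ker(A − (-5)·I) = n − 2 = 3

Summary:
  λ = -5: algebraic multiplicity = 5, geometric multiplicity = 3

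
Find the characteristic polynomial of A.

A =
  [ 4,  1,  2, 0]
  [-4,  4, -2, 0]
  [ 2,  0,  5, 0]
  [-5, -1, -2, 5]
x^4 - 18*x^3 + 121*x^2 - 360*x + 400

Expanding det(x·I − A) (e.g. by cofactor expansion or by noting that A is similar to its Jordan form J, which has the same characteristic polynomial as A) gives
  χ_A(x) = x^4 - 18*x^3 + 121*x^2 - 360*x + 400
which factors as (x - 5)^2*(x - 4)^2. The eigenvalues (with algebraic multiplicities) are λ = 4 with multiplicity 2, λ = 5 with multiplicity 2.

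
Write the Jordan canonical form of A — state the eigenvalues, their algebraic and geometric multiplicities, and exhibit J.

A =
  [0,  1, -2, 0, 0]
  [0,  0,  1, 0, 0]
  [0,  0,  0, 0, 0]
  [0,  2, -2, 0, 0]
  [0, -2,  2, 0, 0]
J_3(0) ⊕ J_1(0) ⊕ J_1(0)

The characteristic polynomial is
  det(x·I − A) = x^5

Eigenvalues and multiplicities (the geometric multiplicity of λ is n − rank(A − λI), which equals the number of Jordan blocks for λ):
  λ = 0: algebraic multiplicity = 5, geometric multiplicity = 3

Determining the block sizes for each eigenvalue:
  λ = 0: with am = 5 and gm = 3, the partition is not yet determined (e.g. several partitions of 5 into 3 parts exist). Let N = A − (0)·I. Computing rank(N^1) = 2, rank(N^2) = 1, rank(N^3) = 0; the number of blocks of size ≥ j is rank(N^{j−1}) − rank(N^j), giving [3, 1, 1]. So we have 1 block(s) of size 3, 2 block(s) of size 1 → block sizes [3, 1, 1]

Assembling the blocks gives a Jordan form
J =
  [0, 1, 0, 0, 0]
  [0, 0, 1, 0, 0]
  [0, 0, 0, 0, 0]
  [0, 0, 0, 0, 0]
  [0, 0, 0, 0, 0]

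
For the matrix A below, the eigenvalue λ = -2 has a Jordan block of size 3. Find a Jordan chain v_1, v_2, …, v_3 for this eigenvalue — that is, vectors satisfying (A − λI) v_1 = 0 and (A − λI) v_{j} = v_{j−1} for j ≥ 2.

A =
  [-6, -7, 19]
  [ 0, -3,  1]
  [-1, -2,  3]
A Jordan chain for λ = -2 of length 3:
v_1 = (-3, -1, -1)ᵀ
v_2 = (-4, 0, -1)ᵀ
v_3 = (1, 0, 0)ᵀ

Let N = A − (-2)·I. We want v_3 with N^3 v_3 = 0 but N^2 v_3 ≠ 0; then v_{j-1} := N · v_j for j = 3, …, 2.

Pick v_3 = (1, 0, 0)ᵀ.
Then v_2 = N · v_3 = (-4, 0, -1)ᵀ.
Then v_1 = N · v_2 = (-3, -1, -1)ᵀ.

Sanity check: (A − (-2)·I) v_1 = (0, 0, 0)ᵀ = 0. ✓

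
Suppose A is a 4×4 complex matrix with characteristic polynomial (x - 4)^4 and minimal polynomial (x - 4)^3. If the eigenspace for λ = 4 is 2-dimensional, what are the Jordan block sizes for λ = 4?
Block sizes for λ = 4: [3, 1]

Step 1 — from the characteristic polynomial, algebraic multiplicity of λ = 4 is 4. From dim ker(A − (4)·I) = 2, there are exactly 2 Jordan blocks for λ = 4.
Step 2 — from the minimal polynomial, the factor (x − 4)^3 tells us the largest block for λ = 4 has size 3.
Step 3 — with total size 4, 2 blocks, and largest block 3, the block sizes (in nonincreasing order) are [3, 1].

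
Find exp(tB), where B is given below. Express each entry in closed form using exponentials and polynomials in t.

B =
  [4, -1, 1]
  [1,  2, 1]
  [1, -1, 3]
e^{tB} =
  [t^2*exp(3*t)/2 + t*exp(3*t) + exp(3*t), -t^2*exp(3*t)/2 - t*exp(3*t), t*exp(3*t)]
  [t^2*exp(3*t)/2 + t*exp(3*t), -t^2*exp(3*t)/2 - t*exp(3*t) + exp(3*t), t*exp(3*t)]
  [t*exp(3*t), -t*exp(3*t), exp(3*t)]

Strategy: write B = P · J · P⁻¹ where J is a Jordan canonical form, so e^{tB} = P · e^{tJ} · P⁻¹, and e^{tJ} can be computed block-by-block.

B has Jordan form
J =
  [3, 1, 0]
  [0, 3, 1]
  [0, 0, 3]
(up to reordering of blocks).

Per-block formulas:
  For a 3×3 Jordan block J_3(3): exp(t · J_3(3)) = e^(3t)·(I + t·N + (t^2/2)·N^2), where N is the 3×3 nilpotent shift.

After assembling e^{tJ} and conjugating by P, we get:

e^{tB} =
  [t^2*exp(3*t)/2 + t*exp(3*t) + exp(3*t), -t^2*exp(3*t)/2 - t*exp(3*t), t*exp(3*t)]
  [t^2*exp(3*t)/2 + t*exp(3*t), -t^2*exp(3*t)/2 - t*exp(3*t) + exp(3*t), t*exp(3*t)]
  [t*exp(3*t), -t*exp(3*t), exp(3*t)]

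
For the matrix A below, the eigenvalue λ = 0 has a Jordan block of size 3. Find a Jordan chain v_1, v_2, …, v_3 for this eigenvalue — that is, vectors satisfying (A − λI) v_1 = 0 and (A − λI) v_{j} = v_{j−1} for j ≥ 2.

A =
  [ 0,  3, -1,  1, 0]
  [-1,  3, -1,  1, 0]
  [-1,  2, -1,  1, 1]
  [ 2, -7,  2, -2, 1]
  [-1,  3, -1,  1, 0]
A Jordan chain for λ = 0 of length 3:
v_1 = (0, -3, -3, 6, -3)ᵀ
v_2 = (3, 3, 2, -7, 3)ᵀ
v_3 = (0, 1, 0, 0, 0)ᵀ

Let N = A − (0)·I. We want v_3 with N^3 v_3 = 0 but N^2 v_3 ≠ 0; then v_{j-1} := N · v_j for j = 3, …, 2.

Pick v_3 = (0, 1, 0, 0, 0)ᵀ.
Then v_2 = N · v_3 = (3, 3, 2, -7, 3)ᵀ.
Then v_1 = N · v_2 = (0, -3, -3, 6, -3)ᵀ.

Sanity check: (A − (0)·I) v_1 = (0, 0, 0, 0, 0)ᵀ = 0. ✓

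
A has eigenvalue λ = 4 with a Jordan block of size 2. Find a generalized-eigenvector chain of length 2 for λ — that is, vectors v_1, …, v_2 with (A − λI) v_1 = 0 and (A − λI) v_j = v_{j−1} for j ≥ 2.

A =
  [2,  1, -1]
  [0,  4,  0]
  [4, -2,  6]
A Jordan chain for λ = 4 of length 2:
v_1 = (-2, 0, 4)ᵀ
v_2 = (1, 0, 0)ᵀ

Let N = A − (4)·I. We want v_2 with N^2 v_2 = 0 but N^1 v_2 ≠ 0; then v_{j-1} := N · v_j for j = 2, …, 2.

Pick v_2 = (1, 0, 0)ᵀ.
Then v_1 = N · v_2 = (-2, 0, 4)ᵀ.

Sanity check: (A − (4)·I) v_1 = (0, 0, 0)ᵀ = 0. ✓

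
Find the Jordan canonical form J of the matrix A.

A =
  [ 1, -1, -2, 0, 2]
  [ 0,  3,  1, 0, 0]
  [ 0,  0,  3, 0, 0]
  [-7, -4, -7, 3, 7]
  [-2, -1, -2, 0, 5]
J_3(3) ⊕ J_2(3)

The characteristic polynomial is
  det(x·I − A) = x^5 - 15*x^4 + 90*x^3 - 270*x^2 + 405*x - 243 = (x - 3)^5

Eigenvalues and multiplicities (the geometric multiplicity of λ is n − rank(A − λI), which equals the number of Jordan blocks for λ):
  λ = 3: algebraic multiplicity = 5, geometric multiplicity = 2

Determining the block sizes for each eigenvalue:
  λ = 3: with am = 5 and gm = 2, the partition is not yet determined (e.g. several partitions of 5 into 2 parts exist). Let N = A − (3)·I. Computing rank(N^1) = 3, rank(N^2) = 1, rank(N^3) = 0; the number of blocks of size ≥ j is rank(N^{j−1}) − rank(N^j), giving [2, 2, 1]. So we have 1 block(s) of size 3, 1 block(s) of size 2 → block sizes [3, 2]

Assembling the blocks gives a Jordan form
J =
  [3, 1, 0, 0, 0]
  [0, 3, 1, 0, 0]
  [0, 0, 3, 0, 0]
  [0, 0, 0, 3, 1]
  [0, 0, 0, 0, 3]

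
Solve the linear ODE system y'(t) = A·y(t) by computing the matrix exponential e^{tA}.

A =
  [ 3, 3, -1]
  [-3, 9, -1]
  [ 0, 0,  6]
e^{tA} =
  [-3*t*exp(6*t) + exp(6*t), 3*t*exp(6*t), -t*exp(6*t)]
  [-3*t*exp(6*t), 3*t*exp(6*t) + exp(6*t), -t*exp(6*t)]
  [0, 0, exp(6*t)]

Strategy: write A = P · J · P⁻¹ where J is a Jordan canonical form, so e^{tA} = P · e^{tJ} · P⁻¹, and e^{tJ} can be computed block-by-block.

A has Jordan form
J =
  [6, 1, 0]
  [0, 6, 0]
  [0, 0, 6]
(up to reordering of blocks).

Per-block formulas:
  For a 1×1 block at λ = 6: exp(t · [6]) = [e^(6t)].
  For a 2×2 Jordan block J_2(6): exp(t · J_2(6)) = e^(6t)·(I + t·N), where N is the 2×2 nilpotent shift.

After assembling e^{tJ} and conjugating by P, we get:

e^{tA} =
  [-3*t*exp(6*t) + exp(6*t), 3*t*exp(6*t), -t*exp(6*t)]
  [-3*t*exp(6*t), 3*t*exp(6*t) + exp(6*t), -t*exp(6*t)]
  [0, 0, exp(6*t)]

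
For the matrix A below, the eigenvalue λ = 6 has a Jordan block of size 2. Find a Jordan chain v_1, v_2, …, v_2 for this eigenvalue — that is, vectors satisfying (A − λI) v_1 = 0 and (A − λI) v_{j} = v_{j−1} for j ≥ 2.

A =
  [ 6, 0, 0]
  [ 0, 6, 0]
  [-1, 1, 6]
A Jordan chain for λ = 6 of length 2:
v_1 = (0, 0, -1)ᵀ
v_2 = (1, 0, 0)ᵀ

Let N = A − (6)·I. We want v_2 with N^2 v_2 = 0 but N^1 v_2 ≠ 0; then v_{j-1} := N · v_j for j = 2, …, 2.

Pick v_2 = (1, 0, 0)ᵀ.
Then v_1 = N · v_2 = (0, 0, -1)ᵀ.

Sanity check: (A − (6)·I) v_1 = (0, 0, 0)ᵀ = 0. ✓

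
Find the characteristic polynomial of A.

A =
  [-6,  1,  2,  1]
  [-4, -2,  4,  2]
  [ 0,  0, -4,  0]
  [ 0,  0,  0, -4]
x^4 + 16*x^3 + 96*x^2 + 256*x + 256

Expanding det(x·I − A) (e.g. by cofactor expansion or by noting that A is similar to its Jordan form J, which has the same characteristic polynomial as A) gives
  χ_A(x) = x^4 + 16*x^3 + 96*x^2 + 256*x + 256
which factors as (x + 4)^4. The eigenvalues (with algebraic multiplicities) are λ = -4 with multiplicity 4.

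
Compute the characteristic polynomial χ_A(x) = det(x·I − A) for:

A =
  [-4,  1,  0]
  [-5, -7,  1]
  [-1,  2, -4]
x^3 + 15*x^2 + 75*x + 125

Expanding det(x·I − A) (e.g. by cofactor expansion or by noting that A is similar to its Jordan form J, which has the same characteristic polynomial as A) gives
  χ_A(x) = x^3 + 15*x^2 + 75*x + 125
which factors as (x + 5)^3. The eigenvalues (with algebraic multiplicities) are λ = -5 with multiplicity 3.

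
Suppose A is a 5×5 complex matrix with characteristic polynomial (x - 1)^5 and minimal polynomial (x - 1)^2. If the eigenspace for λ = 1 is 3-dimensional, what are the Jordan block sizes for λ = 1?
Block sizes for λ = 1: [2, 2, 1]

Step 1 — from the characteristic polynomial, algebraic multiplicity of λ = 1 is 5. From dim ker(A − (1)·I) = 3, there are exactly 3 Jordan blocks for λ = 1.
Step 2 — from the minimal polynomial, the factor (x − 1)^2 tells us the largest block for λ = 1 has size 2.
Step 3 — with total size 5, 3 blocks, and largest block 2, the block sizes (in nonincreasing order) are [2, 2, 1].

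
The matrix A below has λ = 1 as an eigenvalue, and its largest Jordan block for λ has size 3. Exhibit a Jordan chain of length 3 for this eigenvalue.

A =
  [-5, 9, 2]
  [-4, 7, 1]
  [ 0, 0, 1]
A Jordan chain for λ = 1 of length 3:
v_1 = (-3, -2, 0)ᵀ
v_2 = (2, 1, 0)ᵀ
v_3 = (0, 0, 1)ᵀ

Let N = A − (1)·I. We want v_3 with N^3 v_3 = 0 but N^2 v_3 ≠ 0; then v_{j-1} := N · v_j for j = 3, …, 2.

Pick v_3 = (0, 0, 1)ᵀ.
Then v_2 = N · v_3 = (2, 1, 0)ᵀ.
Then v_1 = N · v_2 = (-3, -2, 0)ᵀ.

Sanity check: (A − (1)·I) v_1 = (0, 0, 0)ᵀ = 0. ✓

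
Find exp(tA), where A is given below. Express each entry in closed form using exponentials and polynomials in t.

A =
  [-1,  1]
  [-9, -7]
e^{tA} =
  [3*t*exp(-4*t) + exp(-4*t), t*exp(-4*t)]
  [-9*t*exp(-4*t), -3*t*exp(-4*t) + exp(-4*t)]

Strategy: write A = P · J · P⁻¹ where J is a Jordan canonical form, so e^{tA} = P · e^{tJ} · P⁻¹, and e^{tJ} can be computed block-by-block.

A has Jordan form
J =
  [-4,  1]
  [ 0, -4]
(up to reordering of blocks).

Per-block formulas:
  For a 2×2 Jordan block J_2(-4): exp(t · J_2(-4)) = e^(-4t)·(I + t·N), where N is the 2×2 nilpotent shift.

After assembling e^{tJ} and conjugating by P, we get:

e^{tA} =
  [3*t*exp(-4*t) + exp(-4*t), t*exp(-4*t)]
  [-9*t*exp(-4*t), -3*t*exp(-4*t) + exp(-4*t)]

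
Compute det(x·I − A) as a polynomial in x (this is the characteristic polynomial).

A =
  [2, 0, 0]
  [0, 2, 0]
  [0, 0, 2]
x^3 - 6*x^2 + 12*x - 8

Expanding det(x·I − A) (e.g. by cofactor expansion or by noting that A is similar to its Jordan form J, which has the same characteristic polynomial as A) gives
  χ_A(x) = x^3 - 6*x^2 + 12*x - 8
which factors as (x - 2)^3. The eigenvalues (with algebraic multiplicities) are λ = 2 with multiplicity 3.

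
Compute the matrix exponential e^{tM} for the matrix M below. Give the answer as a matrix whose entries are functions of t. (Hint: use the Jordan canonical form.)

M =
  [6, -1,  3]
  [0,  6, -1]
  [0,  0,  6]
e^{tM} =
  [exp(6*t), -t*exp(6*t), t^2*exp(6*t)/2 + 3*t*exp(6*t)]
  [0, exp(6*t), -t*exp(6*t)]
  [0, 0, exp(6*t)]

Strategy: write M = P · J · P⁻¹ where J is a Jordan canonical form, so e^{tM} = P · e^{tJ} · P⁻¹, and e^{tJ} can be computed block-by-block.

M has Jordan form
J =
  [6, 1, 0]
  [0, 6, 1]
  [0, 0, 6]
(up to reordering of blocks).

Per-block formulas:
  For a 3×3 Jordan block J_3(6): exp(t · J_3(6)) = e^(6t)·(I + t·N + (t^2/2)·N^2), where N is the 3×3 nilpotent shift.

After assembling e^{tJ} and conjugating by P, we get:

e^{tM} =
  [exp(6*t), -t*exp(6*t), t^2*exp(6*t)/2 + 3*t*exp(6*t)]
  [0, exp(6*t), -t*exp(6*t)]
  [0, 0, exp(6*t)]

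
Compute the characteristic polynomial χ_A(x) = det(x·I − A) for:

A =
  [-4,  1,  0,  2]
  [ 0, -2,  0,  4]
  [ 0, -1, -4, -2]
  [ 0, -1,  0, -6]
x^4 + 16*x^3 + 96*x^2 + 256*x + 256

Expanding det(x·I − A) (e.g. by cofactor expansion or by noting that A is similar to its Jordan form J, which has the same characteristic polynomial as A) gives
  χ_A(x) = x^4 + 16*x^3 + 96*x^2 + 256*x + 256
which factors as (x + 4)^4. The eigenvalues (with algebraic multiplicities) are λ = -4 with multiplicity 4.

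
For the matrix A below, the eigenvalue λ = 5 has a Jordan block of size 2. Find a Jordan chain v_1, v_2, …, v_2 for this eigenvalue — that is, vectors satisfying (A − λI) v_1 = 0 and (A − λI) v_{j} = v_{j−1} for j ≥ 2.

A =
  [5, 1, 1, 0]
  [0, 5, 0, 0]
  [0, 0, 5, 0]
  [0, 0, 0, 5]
A Jordan chain for λ = 5 of length 2:
v_1 = (1, 0, 0, 0)ᵀ
v_2 = (0, 1, 0, 0)ᵀ

Let N = A − (5)·I. We want v_2 with N^2 v_2 = 0 but N^1 v_2 ≠ 0; then v_{j-1} := N · v_j for j = 2, …, 2.

Pick v_2 = (0, 1, 0, 0)ᵀ.
Then v_1 = N · v_2 = (1, 0, 0, 0)ᵀ.

Sanity check: (A − (5)·I) v_1 = (0, 0, 0, 0)ᵀ = 0. ✓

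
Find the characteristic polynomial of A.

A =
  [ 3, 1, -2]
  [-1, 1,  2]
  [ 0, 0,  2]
x^3 - 6*x^2 + 12*x - 8

Expanding det(x·I − A) (e.g. by cofactor expansion or by noting that A is similar to its Jordan form J, which has the same characteristic polynomial as A) gives
  χ_A(x) = x^3 - 6*x^2 + 12*x - 8
which factors as (x - 2)^3. The eigenvalues (with algebraic multiplicities) are λ = 2 with multiplicity 3.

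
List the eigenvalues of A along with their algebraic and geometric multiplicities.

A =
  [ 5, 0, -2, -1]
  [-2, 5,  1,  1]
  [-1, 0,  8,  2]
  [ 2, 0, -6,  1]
λ = 4: alg = 1, geom = 1; λ = 5: alg = 3, geom = 1

Step 1 — factor the characteristic polynomial to read off the algebraic multiplicities:
  χ_A(x) = (x - 5)^3*(x - 4)

Step 2 — compute geometric multiplicities via the rank-nullity identity g(λ) = n − rank(A − λI):
  rank(A − (4)·I) = 3, so dim ker(A − (4)·I) = n − 3 = 1
  rank(A − (5)·I) = 3, so dim ker(A − (5)·I) = n − 3 = 1

Summary:
  λ = 4: algebraic multiplicity = 1, geometric multiplicity = 1
  λ = 5: algebraic multiplicity = 3, geometric multiplicity = 1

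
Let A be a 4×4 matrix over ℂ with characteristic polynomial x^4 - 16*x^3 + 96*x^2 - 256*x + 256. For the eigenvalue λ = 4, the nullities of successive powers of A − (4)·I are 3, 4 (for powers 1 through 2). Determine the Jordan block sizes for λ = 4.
Block sizes for λ = 4: [2, 1, 1]

From the dimensions of kernels of powers, the number of Jordan blocks of size at least j is d_j − d_{j−1} where d_j = dim ker(N^j) (with d_0 = 0). Computing the differences gives [3, 1].
The number of blocks of size exactly k is (#blocks of size ≥ k) − (#blocks of size ≥ k + 1), so the partition is: 2 block(s) of size 1, 1 block(s) of size 2.
In nonincreasing order the block sizes are [2, 1, 1].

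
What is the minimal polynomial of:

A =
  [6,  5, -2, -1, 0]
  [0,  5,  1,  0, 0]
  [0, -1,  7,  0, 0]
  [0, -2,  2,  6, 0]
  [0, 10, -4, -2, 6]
x^3 - 18*x^2 + 108*x - 216

The characteristic polynomial is χ_A(x) = (x - 6)^5, so the eigenvalues are known. The minimal polynomial is
  m_A(x) = Π_λ (x − λ)^{k_λ}
where k_λ is the size of the *largest* Jordan block for λ (equivalently, the smallest k with (A − λI)^k v = 0 for every generalised eigenvector v of λ).

  λ = 6: largest Jordan block has size 3, contributing (x − 6)^3

So m_A(x) = (x - 6)^3 = x^3 - 18*x^2 + 108*x - 216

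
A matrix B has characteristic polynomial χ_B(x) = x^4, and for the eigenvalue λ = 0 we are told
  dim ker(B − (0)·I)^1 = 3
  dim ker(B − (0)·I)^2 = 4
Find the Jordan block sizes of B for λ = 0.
Block sizes for λ = 0: [2, 1, 1]

From the dimensions of kernels of powers, the number of Jordan blocks of size at least j is d_j − d_{j−1} where d_j = dim ker(N^j) (with d_0 = 0). Computing the differences gives [3, 1].
The number of blocks of size exactly k is (#blocks of size ≥ k) − (#blocks of size ≥ k + 1), so the partition is: 2 block(s) of size 1, 1 block(s) of size 2.
In nonincreasing order the block sizes are [2, 1, 1].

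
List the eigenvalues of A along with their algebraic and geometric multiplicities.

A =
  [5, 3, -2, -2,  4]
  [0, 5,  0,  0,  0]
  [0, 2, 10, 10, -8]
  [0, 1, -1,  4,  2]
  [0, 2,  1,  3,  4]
λ = 5: alg = 2, geom = 1; λ = 6: alg = 3, geom = 1

Step 1 — factor the characteristic polynomial to read off the algebraic multiplicities:
  χ_A(x) = (x - 6)^3*(x - 5)^2

Step 2 — compute geometric multiplicities via the rank-nullity identity g(λ) = n − rank(A − λI):
  rank(A − (5)·I) = 4, so dim ker(A − (5)·I) = n − 4 = 1
  rank(A − (6)·I) = 4, so dim ker(A − (6)·I) = n − 4 = 1

Summary:
  λ = 5: algebraic multiplicity = 2, geometric multiplicity = 1
  λ = 6: algebraic multiplicity = 3, geometric multiplicity = 1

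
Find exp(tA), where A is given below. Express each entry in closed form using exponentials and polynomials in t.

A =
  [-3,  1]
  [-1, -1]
e^{tA} =
  [-t*exp(-2*t) + exp(-2*t), t*exp(-2*t)]
  [-t*exp(-2*t), t*exp(-2*t) + exp(-2*t)]

Strategy: write A = P · J · P⁻¹ where J is a Jordan canonical form, so e^{tA} = P · e^{tJ} · P⁻¹, and e^{tJ} can be computed block-by-block.

A has Jordan form
J =
  [-2,  1]
  [ 0, -2]
(up to reordering of blocks).

Per-block formulas:
  For a 2×2 Jordan block J_2(-2): exp(t · J_2(-2)) = e^(-2t)·(I + t·N), where N is the 2×2 nilpotent shift.

After assembling e^{tJ} and conjugating by P, we get:

e^{tA} =
  [-t*exp(-2*t) + exp(-2*t), t*exp(-2*t)]
  [-t*exp(-2*t), t*exp(-2*t) + exp(-2*t)]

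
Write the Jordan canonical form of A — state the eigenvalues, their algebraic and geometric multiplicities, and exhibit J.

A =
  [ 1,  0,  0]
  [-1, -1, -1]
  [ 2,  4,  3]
J_2(1) ⊕ J_1(1)

The characteristic polynomial is
  det(x·I − A) = x^3 - 3*x^2 + 3*x - 1 = (x - 1)^3

Eigenvalues and multiplicities (the geometric multiplicity of λ is n − rank(A − λI), which equals the number of Jordan blocks for λ):
  λ = 1: algebraic multiplicity = 3, geometric multiplicity = 2

Determining the block sizes for each eigenvalue:
  λ = 1: 2 blocks summing to 3 forces exactly one block of size 2 and the rest size 1 → block sizes [2, 1]

Assembling the blocks gives a Jordan form
J =
  [1, 1, 0]
  [0, 1, 0]
  [0, 0, 1]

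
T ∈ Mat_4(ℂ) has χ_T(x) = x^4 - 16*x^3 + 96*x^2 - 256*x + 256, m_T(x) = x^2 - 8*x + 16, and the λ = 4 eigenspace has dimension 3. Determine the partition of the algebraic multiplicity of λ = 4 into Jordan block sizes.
Block sizes for λ = 4: [2, 1, 1]

Step 1 — from the characteristic polynomial, algebraic multiplicity of λ = 4 is 4. From dim ker(T − (4)·I) = 3, there are exactly 3 Jordan blocks for λ = 4.
Step 2 — from the minimal polynomial, the factor (x − 4)^2 tells us the largest block for λ = 4 has size 2.
Step 3 — with total size 4, 3 blocks, and largest block 2, the block sizes (in nonincreasing order) are [2, 1, 1].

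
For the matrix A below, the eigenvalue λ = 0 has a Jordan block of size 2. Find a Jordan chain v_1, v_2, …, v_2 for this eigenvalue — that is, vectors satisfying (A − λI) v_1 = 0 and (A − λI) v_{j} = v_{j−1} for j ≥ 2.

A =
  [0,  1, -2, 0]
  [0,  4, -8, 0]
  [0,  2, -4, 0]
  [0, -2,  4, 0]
A Jordan chain for λ = 0 of length 2:
v_1 = (1, 4, 2, -2)ᵀ
v_2 = (0, 1, 0, 0)ᵀ

Let N = A − (0)·I. We want v_2 with N^2 v_2 = 0 but N^1 v_2 ≠ 0; then v_{j-1} := N · v_j for j = 2, …, 2.

Pick v_2 = (0, 1, 0, 0)ᵀ.
Then v_1 = N · v_2 = (1, 4, 2, -2)ᵀ.

Sanity check: (A − (0)·I) v_1 = (0, 0, 0, 0)ᵀ = 0. ✓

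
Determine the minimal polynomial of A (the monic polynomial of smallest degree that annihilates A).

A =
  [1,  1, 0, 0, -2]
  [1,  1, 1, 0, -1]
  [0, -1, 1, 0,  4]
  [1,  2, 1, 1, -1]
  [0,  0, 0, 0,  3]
x^4 - 6*x^3 + 12*x^2 - 10*x + 3

The characteristic polynomial is χ_A(x) = (x - 3)*(x - 1)^4, so the eigenvalues are known. The minimal polynomial is
  m_A(x) = Π_λ (x − λ)^{k_λ}
where k_λ is the size of the *largest* Jordan block for λ (equivalently, the smallest k with (A − λI)^k v = 0 for every generalised eigenvector v of λ).

  λ = 1: largest Jordan block has size 3, contributing (x − 1)^3
  λ = 3: largest Jordan block has size 1, contributing (x − 3)

So m_A(x) = (x - 3)*(x - 1)^3 = x^4 - 6*x^3 + 12*x^2 - 10*x + 3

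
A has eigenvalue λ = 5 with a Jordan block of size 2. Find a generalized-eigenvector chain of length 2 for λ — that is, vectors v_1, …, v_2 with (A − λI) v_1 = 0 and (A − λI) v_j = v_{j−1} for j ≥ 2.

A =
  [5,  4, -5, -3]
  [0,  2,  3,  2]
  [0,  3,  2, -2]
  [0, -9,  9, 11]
A Jordan chain for λ = 5 of length 2:
v_1 = (4, -3, 3, -9)ᵀ
v_2 = (0, 1, 0, 0)ᵀ

Let N = A − (5)·I. We want v_2 with N^2 v_2 = 0 but N^1 v_2 ≠ 0; then v_{j-1} := N · v_j for j = 2, …, 2.

Pick v_2 = (0, 1, 0, 0)ᵀ.
Then v_1 = N · v_2 = (4, -3, 3, -9)ᵀ.

Sanity check: (A − (5)·I) v_1 = (0, 0, 0, 0)ᵀ = 0. ✓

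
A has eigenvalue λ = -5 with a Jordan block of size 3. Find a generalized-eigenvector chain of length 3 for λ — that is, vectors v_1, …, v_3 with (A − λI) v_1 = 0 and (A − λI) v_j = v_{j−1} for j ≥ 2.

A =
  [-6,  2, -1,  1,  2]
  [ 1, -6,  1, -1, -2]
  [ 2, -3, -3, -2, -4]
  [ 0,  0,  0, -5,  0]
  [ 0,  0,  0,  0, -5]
A Jordan chain for λ = -5 of length 3:
v_1 = (1, 0, -1, 0, 0)ᵀ
v_2 = (-1, 1, 2, 0, 0)ᵀ
v_3 = (1, 0, 0, 0, 0)ᵀ

Let N = A − (-5)·I. We want v_3 with N^3 v_3 = 0 but N^2 v_3 ≠ 0; then v_{j-1} := N · v_j for j = 3, …, 2.

Pick v_3 = (1, 0, 0, 0, 0)ᵀ.
Then v_2 = N · v_3 = (-1, 1, 2, 0, 0)ᵀ.
Then v_1 = N · v_2 = (1, 0, -1, 0, 0)ᵀ.

Sanity check: (A − (-5)·I) v_1 = (0, 0, 0, 0, 0)ᵀ = 0. ✓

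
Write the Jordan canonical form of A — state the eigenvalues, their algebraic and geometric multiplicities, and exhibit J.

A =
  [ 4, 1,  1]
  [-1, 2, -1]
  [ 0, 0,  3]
J_2(3) ⊕ J_1(3)

The characteristic polynomial is
  det(x·I − A) = x^3 - 9*x^2 + 27*x - 27 = (x - 3)^3

Eigenvalues and multiplicities (the geometric multiplicity of λ is n − rank(A − λI), which equals the number of Jordan blocks for λ):
  λ = 3: algebraic multiplicity = 3, geometric multiplicity = 2

Determining the block sizes for each eigenvalue:
  λ = 3: 2 blocks summing to 3 forces exactly one block of size 2 and the rest size 1 → block sizes [2, 1]

Assembling the blocks gives a Jordan form
J =
  [3, 1, 0]
  [0, 3, 0]
  [0, 0, 3]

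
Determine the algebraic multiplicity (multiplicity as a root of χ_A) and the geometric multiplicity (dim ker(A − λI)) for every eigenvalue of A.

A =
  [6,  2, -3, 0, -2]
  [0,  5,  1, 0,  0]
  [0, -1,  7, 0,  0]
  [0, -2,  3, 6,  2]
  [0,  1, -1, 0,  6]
λ = 6: alg = 5, geom = 3

Step 1 — factor the characteristic polynomial to read off the algebraic multiplicities:
  χ_A(x) = (x - 6)^5

Step 2 — compute geometric multiplicities via the rank-nullity identity g(λ) = n − rank(A − λI):
  rank(A − (6)·I) = 2, so dim ker(A − (6)·I) = n − 2 = 3

Summary:
  λ = 6: algebraic multiplicity = 5, geometric multiplicity = 3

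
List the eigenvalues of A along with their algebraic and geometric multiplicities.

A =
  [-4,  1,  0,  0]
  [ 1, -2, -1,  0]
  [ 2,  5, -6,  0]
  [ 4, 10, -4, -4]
λ = -4: alg = 4, geom = 2

Step 1 — factor the characteristic polynomial to read off the algebraic multiplicities:
  χ_A(x) = (x + 4)^4

Step 2 — compute geometric multiplicities via the rank-nullity identity g(λ) = n − rank(A − λI):
  rank(A − (-4)·I) = 2, so dim ker(A − (-4)·I) = n − 2 = 2

Summary:
  λ = -4: algebraic multiplicity = 4, geometric multiplicity = 2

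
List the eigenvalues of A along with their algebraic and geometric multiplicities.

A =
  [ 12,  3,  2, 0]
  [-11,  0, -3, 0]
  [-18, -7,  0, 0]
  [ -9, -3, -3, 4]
λ = 4: alg = 4, geom = 2

Step 1 — factor the characteristic polynomial to read off the algebraic multiplicities:
  χ_A(x) = (x - 4)^4

Step 2 — compute geometric multiplicities via the rank-nullity identity g(λ) = n − rank(A − λI):
  rank(A − (4)·I) = 2, so dim ker(A − (4)·I) = n − 2 = 2

Summary:
  λ = 4: algebraic multiplicity = 4, geometric multiplicity = 2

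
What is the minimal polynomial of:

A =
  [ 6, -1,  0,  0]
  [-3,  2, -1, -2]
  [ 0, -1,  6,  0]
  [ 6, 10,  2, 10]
x^3 - 18*x^2 + 108*x - 216

The characteristic polynomial is χ_A(x) = (x - 6)^4, so the eigenvalues are known. The minimal polynomial is
  m_A(x) = Π_λ (x − λ)^{k_λ}
where k_λ is the size of the *largest* Jordan block for λ (equivalently, the smallest k with (A − λI)^k v = 0 for every generalised eigenvector v of λ).

  λ = 6: largest Jordan block has size 3, contributing (x − 6)^3

So m_A(x) = (x - 6)^3 = x^3 - 18*x^2 + 108*x - 216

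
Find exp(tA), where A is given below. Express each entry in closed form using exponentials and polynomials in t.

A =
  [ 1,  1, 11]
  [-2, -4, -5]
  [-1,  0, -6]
e^{tA} =
  [3*t^2*exp(-3*t)/2 + 4*t*exp(-3*t) + exp(-3*t), 3*t^2*exp(-3*t)/2 + t*exp(-3*t), 3*t^2*exp(-3*t) + 11*t*exp(-3*t)]
  [-t^2*exp(-3*t)/2 - 2*t*exp(-3*t), -t^2*exp(-3*t)/2 - t*exp(-3*t) + exp(-3*t), -t^2*exp(-3*t) - 5*t*exp(-3*t)]
  [-t^2*exp(-3*t)/2 - t*exp(-3*t), -t^2*exp(-3*t)/2, -t^2*exp(-3*t) - 3*t*exp(-3*t) + exp(-3*t)]

Strategy: write A = P · J · P⁻¹ where J is a Jordan canonical form, so e^{tA} = P · e^{tJ} · P⁻¹, and e^{tJ} can be computed block-by-block.

A has Jordan form
J =
  [-3,  1,  0]
  [ 0, -3,  1]
  [ 0,  0, -3]
(up to reordering of blocks).

Per-block formulas:
  For a 3×3 Jordan block J_3(-3): exp(t · J_3(-3)) = e^(-3t)·(I + t·N + (t^2/2)·N^2), where N is the 3×3 nilpotent shift.

After assembling e^{tJ} and conjugating by P, we get:

e^{tA} =
  [3*t^2*exp(-3*t)/2 + 4*t*exp(-3*t) + exp(-3*t), 3*t^2*exp(-3*t)/2 + t*exp(-3*t), 3*t^2*exp(-3*t) + 11*t*exp(-3*t)]
  [-t^2*exp(-3*t)/2 - 2*t*exp(-3*t), -t^2*exp(-3*t)/2 - t*exp(-3*t) + exp(-3*t), -t^2*exp(-3*t) - 5*t*exp(-3*t)]
  [-t^2*exp(-3*t)/2 - t*exp(-3*t), -t^2*exp(-3*t)/2, -t^2*exp(-3*t) - 3*t*exp(-3*t) + exp(-3*t)]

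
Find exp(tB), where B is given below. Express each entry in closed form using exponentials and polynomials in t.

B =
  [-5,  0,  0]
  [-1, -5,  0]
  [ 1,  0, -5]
e^{tB} =
  [exp(-5*t), 0, 0]
  [-t*exp(-5*t), exp(-5*t), 0]
  [t*exp(-5*t), 0, exp(-5*t)]

Strategy: write B = P · J · P⁻¹ where J is a Jordan canonical form, so e^{tB} = P · e^{tJ} · P⁻¹, and e^{tJ} can be computed block-by-block.

B has Jordan form
J =
  [-5,  1,  0]
  [ 0, -5,  0]
  [ 0,  0, -5]
(up to reordering of blocks).

Per-block formulas:
  For a 2×2 Jordan block J_2(-5): exp(t · J_2(-5)) = e^(-5t)·(I + t·N), where N is the 2×2 nilpotent shift.
  For a 1×1 block at λ = -5: exp(t · [-5]) = [e^(-5t)].

After assembling e^{tJ} and conjugating by P, we get:

e^{tB} =
  [exp(-5*t), 0, 0]
  [-t*exp(-5*t), exp(-5*t), 0]
  [t*exp(-5*t), 0, exp(-5*t)]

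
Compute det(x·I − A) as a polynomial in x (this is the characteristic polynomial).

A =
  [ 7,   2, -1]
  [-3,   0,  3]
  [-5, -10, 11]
x^3 - 18*x^2 + 108*x - 216

Expanding det(x·I − A) (e.g. by cofactor expansion or by noting that A is similar to its Jordan form J, which has the same characteristic polynomial as A) gives
  χ_A(x) = x^3 - 18*x^2 + 108*x - 216
which factors as (x - 6)^3. The eigenvalues (with algebraic multiplicities) are λ = 6 with multiplicity 3.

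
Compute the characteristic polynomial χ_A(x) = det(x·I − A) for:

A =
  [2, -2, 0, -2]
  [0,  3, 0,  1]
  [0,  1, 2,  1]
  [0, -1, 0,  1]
x^4 - 8*x^3 + 24*x^2 - 32*x + 16

Expanding det(x·I − A) (e.g. by cofactor expansion or by noting that A is similar to its Jordan form J, which has the same characteristic polynomial as A) gives
  χ_A(x) = x^4 - 8*x^3 + 24*x^2 - 32*x + 16
which factors as (x - 2)^4. The eigenvalues (with algebraic multiplicities) are λ = 2 with multiplicity 4.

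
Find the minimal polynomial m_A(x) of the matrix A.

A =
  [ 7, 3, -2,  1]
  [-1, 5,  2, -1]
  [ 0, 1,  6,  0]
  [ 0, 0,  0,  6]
x^3 - 18*x^2 + 108*x - 216

The characteristic polynomial is χ_A(x) = (x - 6)^4, so the eigenvalues are known. The minimal polynomial is
  m_A(x) = Π_λ (x − λ)^{k_λ}
where k_λ is the size of the *largest* Jordan block for λ (equivalently, the smallest k with (A − λI)^k v = 0 for every generalised eigenvector v of λ).

  λ = 6: largest Jordan block has size 3, contributing (x − 6)^3

So m_A(x) = (x - 6)^3 = x^3 - 18*x^2 + 108*x - 216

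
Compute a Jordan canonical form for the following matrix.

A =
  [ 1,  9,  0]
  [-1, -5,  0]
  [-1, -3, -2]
J_2(-2) ⊕ J_1(-2)

The characteristic polynomial is
  det(x·I − A) = x^3 + 6*x^2 + 12*x + 8 = (x + 2)^3

Eigenvalues and multiplicities (the geometric multiplicity of λ is n − rank(A − λI), which equals the number of Jordan blocks for λ):
  λ = -2: algebraic multiplicity = 3, geometric multiplicity = 2

Determining the block sizes for each eigenvalue:
  λ = -2: 2 blocks summing to 3 forces exactly one block of size 2 and the rest size 1 → block sizes [2, 1]

Assembling the blocks gives a Jordan form
J =
  [-2,  1,  0]
  [ 0, -2,  0]
  [ 0,  0, -2]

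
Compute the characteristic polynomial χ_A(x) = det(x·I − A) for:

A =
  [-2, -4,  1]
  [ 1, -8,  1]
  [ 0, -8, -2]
x^3 + 12*x^2 + 48*x + 64

Expanding det(x·I − A) (e.g. by cofactor expansion or by noting that A is similar to its Jordan form J, which has the same characteristic polynomial as A) gives
  χ_A(x) = x^3 + 12*x^2 + 48*x + 64
which factors as (x + 4)^3. The eigenvalues (with algebraic multiplicities) are λ = -4 with multiplicity 3.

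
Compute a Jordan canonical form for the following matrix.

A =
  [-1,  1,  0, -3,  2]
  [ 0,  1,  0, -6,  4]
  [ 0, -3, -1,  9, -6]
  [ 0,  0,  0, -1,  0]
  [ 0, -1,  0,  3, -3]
J_2(-1) ⊕ J_1(-1) ⊕ J_1(-1) ⊕ J_1(-1)

The characteristic polynomial is
  det(x·I − A) = x^5 + 5*x^4 + 10*x^3 + 10*x^2 + 5*x + 1 = (x + 1)^5

Eigenvalues and multiplicities (the geometric multiplicity of λ is n − rank(A − λI), which equals the number of Jordan blocks for λ):
  λ = -1: algebraic multiplicity = 5, geometric multiplicity = 4

Determining the block sizes for each eigenvalue:
  λ = -1: 4 blocks summing to 5 forces exactly one block of size 2 and the rest size 1 → block sizes [2, 1, 1, 1]

Assembling the blocks gives a Jordan form
J =
  [-1,  1,  0,  0,  0]
  [ 0, -1,  0,  0,  0]
  [ 0,  0, -1,  0,  0]
  [ 0,  0,  0, -1,  0]
  [ 0,  0,  0,  0, -1]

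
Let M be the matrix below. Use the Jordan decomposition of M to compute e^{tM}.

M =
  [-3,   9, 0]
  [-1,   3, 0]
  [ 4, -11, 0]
e^{tM} =
  [1 - 3*t, 9*t, 0]
  [-t, 3*t + 1, 0]
  [-t^2/2 + 4*t, 3*t^2/2 - 11*t, 1]

Strategy: write M = P · J · P⁻¹ where J is a Jordan canonical form, so e^{tM} = P · e^{tJ} · P⁻¹, and e^{tJ} can be computed block-by-block.

M has Jordan form
J =
  [0, 1, 0]
  [0, 0, 1]
  [0, 0, 0]
(up to reordering of blocks).

Per-block formulas:
  For a 3×3 Jordan block J_3(0): exp(t · J_3(0)) = e^(0t)·(I + t·N + (t^2/2)·N^2), where N is the 3×3 nilpotent shift.

After assembling e^{tJ} and conjugating by P, we get:

e^{tM} =
  [1 - 3*t, 9*t, 0]
  [-t, 3*t + 1, 0]
  [-t^2/2 + 4*t, 3*t^2/2 - 11*t, 1]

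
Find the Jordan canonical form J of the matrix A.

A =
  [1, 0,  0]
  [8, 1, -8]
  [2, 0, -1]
J_1(-1) ⊕ J_1(1) ⊕ J_1(1)

The characteristic polynomial is
  det(x·I − A) = x^3 - x^2 - x + 1 = (x - 1)^2*(x + 1)

Eigenvalues and multiplicities (the geometric multiplicity of λ is n − rank(A − λI), which equals the number of Jordan blocks for λ):
  λ = -1: algebraic multiplicity = 1, geometric multiplicity = 1
  λ = 1: algebraic multiplicity = 2, geometric multiplicity = 2

Determining the block sizes for each eigenvalue:
  λ = -1: one block (gm = 1), so the single block has size am = 1 → block sizes [1]
  λ = 1: gm = am = 2, so every block has size 1 → block sizes [1, 1]

Assembling the blocks gives a Jordan form
J =
  [-1, 0, 0]
  [ 0, 1, 0]
  [ 0, 0, 1]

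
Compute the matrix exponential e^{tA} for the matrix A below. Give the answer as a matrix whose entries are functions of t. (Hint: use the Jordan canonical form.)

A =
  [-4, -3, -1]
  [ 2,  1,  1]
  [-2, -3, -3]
e^{tA} =
  [-2*t*exp(-2*t) + exp(-2*t), -3*t*exp(-2*t), -t*exp(-2*t)]
  [2*t*exp(-2*t), 3*t*exp(-2*t) + exp(-2*t), t*exp(-2*t)]
  [-2*t*exp(-2*t), -3*t*exp(-2*t), -t*exp(-2*t) + exp(-2*t)]

Strategy: write A = P · J · P⁻¹ where J is a Jordan canonical form, so e^{tA} = P · e^{tJ} · P⁻¹, and e^{tJ} can be computed block-by-block.

A has Jordan form
J =
  [-2,  1,  0]
  [ 0, -2,  0]
  [ 0,  0, -2]
(up to reordering of blocks).

Per-block formulas:
  For a 2×2 Jordan block J_2(-2): exp(t · J_2(-2)) = e^(-2t)·(I + t·N), where N is the 2×2 nilpotent shift.
  For a 1×1 block at λ = -2: exp(t · [-2]) = [e^(-2t)].

After assembling e^{tJ} and conjugating by P, we get:

e^{tA} =
  [-2*t*exp(-2*t) + exp(-2*t), -3*t*exp(-2*t), -t*exp(-2*t)]
  [2*t*exp(-2*t), 3*t*exp(-2*t) + exp(-2*t), t*exp(-2*t)]
  [-2*t*exp(-2*t), -3*t*exp(-2*t), -t*exp(-2*t) + exp(-2*t)]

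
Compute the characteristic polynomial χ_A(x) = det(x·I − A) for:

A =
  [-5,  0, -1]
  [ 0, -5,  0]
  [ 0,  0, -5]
x^3 + 15*x^2 + 75*x + 125

Expanding det(x·I − A) (e.g. by cofactor expansion or by noting that A is similar to its Jordan form J, which has the same characteristic polynomial as A) gives
  χ_A(x) = x^3 + 15*x^2 + 75*x + 125
which factors as (x + 5)^3. The eigenvalues (with algebraic multiplicities) are λ = -5 with multiplicity 3.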